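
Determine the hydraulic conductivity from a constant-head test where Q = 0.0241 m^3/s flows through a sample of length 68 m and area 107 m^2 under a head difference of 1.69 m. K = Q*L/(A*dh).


From K = Q*L / (A*dh):
Numerator: Q*L = 0.0241 * 68 = 1.6388.
Denominator: A*dh = 107 * 1.69 = 180.83.
K = 1.6388 / 180.83 = 0.009063 m/s.

0.009063


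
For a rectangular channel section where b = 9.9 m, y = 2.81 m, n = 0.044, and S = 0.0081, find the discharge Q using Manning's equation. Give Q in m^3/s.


For a rectangular channel, the cross-sectional area A = b * y = 9.9 * 2.81 = 27.82 m^2.
The wetted perimeter P = b + 2y = 9.9 + 2*2.81 = 15.52 m.
Hydraulic radius R = A/P = 27.82/15.52 = 1.7925 m.
Velocity V = (1/n)*R^(2/3)*S^(1/2) = (1/0.044)*1.7925^(2/3)*0.0081^(1/2) = 3.0183 m/s.
Discharge Q = A * V = 27.82 * 3.0183 = 83.965 m^3/s.

83.965


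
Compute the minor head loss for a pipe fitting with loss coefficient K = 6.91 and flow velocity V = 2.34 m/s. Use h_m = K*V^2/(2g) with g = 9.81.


Minor loss formula: h_m = K * V^2/(2g).
V^2 = 2.34^2 = 5.4756.
V^2/(2g) = 5.4756 / 19.62 = 0.2791 m.
h_m = 6.91 * 0.2791 = 1.9285 m.

1.9285


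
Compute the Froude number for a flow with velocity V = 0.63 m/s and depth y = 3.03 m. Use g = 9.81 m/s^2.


The Froude number is defined as Fr = V / sqrt(g*y).
g*y = 9.81 * 3.03 = 29.7243.
sqrt(g*y) = sqrt(29.7243) = 5.452.
Fr = 0.63 / 5.452 = 0.1156.

0.1156


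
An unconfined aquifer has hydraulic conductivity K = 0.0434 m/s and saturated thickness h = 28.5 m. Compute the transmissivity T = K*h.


Transmissivity is defined as T = K * h.
T = 0.0434 * 28.5
  = 1.2369 m^2/s.

1.2369


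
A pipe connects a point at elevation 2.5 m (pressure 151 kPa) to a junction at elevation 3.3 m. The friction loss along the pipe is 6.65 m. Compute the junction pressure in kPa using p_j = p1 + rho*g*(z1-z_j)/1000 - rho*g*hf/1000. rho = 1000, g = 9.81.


Junction pressure: p_j = p1 + rho*g*(z1 - z_j)/1000 - rho*g*hf/1000.
Elevation term = 1000*9.81*(2.5 - 3.3)/1000 = -7.848 kPa.
Friction term = 1000*9.81*6.65/1000 = 65.237 kPa.
p_j = 151 + -7.848 - 65.237 = 77.92 kPa.

77.92


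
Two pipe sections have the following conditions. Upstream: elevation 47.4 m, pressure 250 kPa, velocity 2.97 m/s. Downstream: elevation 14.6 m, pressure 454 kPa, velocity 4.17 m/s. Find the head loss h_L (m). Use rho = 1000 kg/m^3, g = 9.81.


Total head at each section: H = z + p/(rho*g) + V^2/(2g).
H1 = 47.4 + 250*1000/(1000*9.81) + 2.97^2/(2*9.81)
   = 47.4 + 25.484 + 0.4496
   = 73.334 m.
H2 = 14.6 + 454*1000/(1000*9.81) + 4.17^2/(2*9.81)
   = 14.6 + 46.279 + 0.8863
   = 61.766 m.
h_L = H1 - H2 = 73.334 - 61.766 = 11.568 m.

11.568


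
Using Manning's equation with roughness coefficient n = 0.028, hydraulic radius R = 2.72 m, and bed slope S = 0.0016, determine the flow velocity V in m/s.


Manning's equation gives V = (1/n) * R^(2/3) * S^(1/2).
First, compute R^(2/3) = 2.72^(2/3) = 1.9486.
Next, S^(1/2) = 0.0016^(1/2) = 0.04.
Then 1/n = 1/0.028 = 35.71.
V = 35.71 * 1.9486 * 0.04 = 2.7836 m/s.

2.7836


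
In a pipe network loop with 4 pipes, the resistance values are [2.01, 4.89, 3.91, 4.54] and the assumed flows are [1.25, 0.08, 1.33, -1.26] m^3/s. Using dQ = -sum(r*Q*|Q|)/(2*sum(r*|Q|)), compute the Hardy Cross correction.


Numerator terms (r*Q*|Q|): 2.01*1.25*|1.25| = 3.1406; 4.89*0.08*|0.08| = 0.0313; 3.91*1.33*|1.33| = 6.9164; 4.54*-1.26*|-1.26| = -7.2077.
Sum of numerator = 2.8806.
Denominator terms (r*|Q|): 2.01*|1.25| = 2.5125; 4.89*|0.08| = 0.3912; 3.91*|1.33| = 5.2003; 4.54*|-1.26| = 5.7204.
2 * sum of denominator = 2 * 13.8244 = 27.6488.
dQ = -2.8806 / 27.6488 = -0.1042 m^3/s.

-0.1042


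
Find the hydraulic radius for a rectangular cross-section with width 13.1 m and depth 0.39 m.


For a rectangular section:
Flow area A = b * y = 13.1 * 0.39 = 5.11 m^2.
Wetted perimeter P = b + 2y = 13.1 + 2*0.39 = 13.88 m.
Hydraulic radius R = A/P = 5.11 / 13.88 = 0.3681 m.

0.3681


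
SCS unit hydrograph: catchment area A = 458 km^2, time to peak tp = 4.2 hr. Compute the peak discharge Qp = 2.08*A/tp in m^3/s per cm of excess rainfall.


SCS formula: Qp = 2.08 * A / tp.
Qp = 2.08 * 458 / 4.2
   = 952.64 / 4.2
   = 226.82 m^3/s per cm.

226.82


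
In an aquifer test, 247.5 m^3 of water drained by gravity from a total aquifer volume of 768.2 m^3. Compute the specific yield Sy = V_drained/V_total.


Specific yield Sy = Volume drained / Total volume.
Sy = 247.5 / 768.2
   = 0.3222.

0.3222


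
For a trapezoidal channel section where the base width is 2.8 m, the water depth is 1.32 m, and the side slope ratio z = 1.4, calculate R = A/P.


For a trapezoidal section with side slope z:
A = (b + z*y)*y = (2.8 + 1.4*1.32)*1.32 = 6.135 m^2.
P = b + 2*y*sqrt(1 + z^2) = 2.8 + 2*1.32*sqrt(1 + 1.4^2) = 7.342 m.
R = A/P = 6.135 / 7.342 = 0.8356 m.

0.8356


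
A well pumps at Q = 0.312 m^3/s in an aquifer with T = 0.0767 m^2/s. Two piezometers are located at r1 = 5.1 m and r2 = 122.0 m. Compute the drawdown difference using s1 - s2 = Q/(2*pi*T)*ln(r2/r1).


Thiem equation: s1 - s2 = Q/(2*pi*T) * ln(r2/r1).
ln(r2/r1) = ln(122.0/5.1) = 3.1748.
Q/(2*pi*T) = 0.312 / (2*pi*0.0767) = 0.312 / 0.4819 = 0.6474.
s1 - s2 = 0.6474 * 3.1748 = 2.0554 m.

2.0554


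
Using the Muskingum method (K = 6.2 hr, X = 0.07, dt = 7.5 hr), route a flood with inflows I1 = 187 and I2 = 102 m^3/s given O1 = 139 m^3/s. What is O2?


Muskingum coefficients:
denom = 2*K*(1-X) + dt = 2*6.2*(1-0.07) + 7.5 = 19.032.
C0 = (dt - 2*K*X)/denom = (7.5 - 2*6.2*0.07)/19.032 = 0.3485.
C1 = (dt + 2*K*X)/denom = (7.5 + 2*6.2*0.07)/19.032 = 0.4397.
C2 = (2*K*(1-X) - dt)/denom = 0.2119.
O2 = C0*I2 + C1*I1 + C2*O1
   = 0.3485*102 + 0.4397*187 + 0.2119*139
   = 147.21 m^3/s.

147.21


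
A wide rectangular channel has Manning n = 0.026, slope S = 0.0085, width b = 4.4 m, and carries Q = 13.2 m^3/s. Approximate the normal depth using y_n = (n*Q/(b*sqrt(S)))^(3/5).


We use the wide-channel approximation y_n = (n*Q/(b*sqrt(S)))^(3/5).
sqrt(S) = sqrt(0.0085) = 0.092195.
Numerator: n*Q = 0.026 * 13.2 = 0.3432.
Denominator: b*sqrt(S) = 4.4 * 0.092195 = 0.405658.
arg = 0.846.
y_n = 0.846^(3/5) = 0.9045 m.

0.9045


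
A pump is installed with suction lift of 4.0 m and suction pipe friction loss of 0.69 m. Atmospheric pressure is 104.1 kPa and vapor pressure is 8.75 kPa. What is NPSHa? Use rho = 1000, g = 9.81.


NPSHa = p_atm/(rho*g) - z_s - hf_s - p_vap/(rho*g).
p_atm/(rho*g) = 104.1*1000 / (1000*9.81) = 10.612 m.
p_vap/(rho*g) = 8.75*1000 / (1000*9.81) = 0.892 m.
NPSHa = 10.612 - 4.0 - 0.69 - 0.892
      = 5.03 m.

5.03


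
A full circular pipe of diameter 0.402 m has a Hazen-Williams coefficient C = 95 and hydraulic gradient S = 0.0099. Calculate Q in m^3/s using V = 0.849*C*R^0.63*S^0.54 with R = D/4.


For a full circular pipe, R = D/4 = 0.402/4 = 0.1005 m.
V = 0.849 * 95 * 0.1005^0.63 * 0.0099^0.54
  = 0.849 * 95 * 0.235161 * 0.082726
  = 1.5691 m/s.
Pipe area A = pi*D^2/4 = pi*0.402^2/4 = 0.1269 m^2.
Q = A * V = 0.1269 * 1.5691 = 0.1992 m^3/s.

0.1992


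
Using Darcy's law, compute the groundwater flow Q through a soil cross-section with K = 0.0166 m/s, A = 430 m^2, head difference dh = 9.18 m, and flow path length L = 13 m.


Darcy's law: Q = K * A * i, where i = dh/L.
Hydraulic gradient i = 9.18 / 13 = 0.706154.
Q = 0.0166 * 430 * 0.706154
  = 5.0405 m^3/s.

5.0405


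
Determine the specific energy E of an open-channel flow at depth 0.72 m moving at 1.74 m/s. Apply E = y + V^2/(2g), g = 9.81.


Specific energy E = y + V^2/(2g).
Velocity head = V^2/(2g) = 1.74^2 / (2*9.81) = 3.0276 / 19.62 = 0.1543 m.
E = 0.72 + 0.1543 = 0.8743 m.

0.8743


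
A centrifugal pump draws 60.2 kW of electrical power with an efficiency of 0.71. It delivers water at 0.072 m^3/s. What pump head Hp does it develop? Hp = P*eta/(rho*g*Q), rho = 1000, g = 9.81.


Pump head formula: Hp = P * eta / (rho * g * Q).
Numerator: P * eta = 60.2 * 1000 * 0.71 = 42742.0 W.
Denominator: rho * g * Q = 1000 * 9.81 * 0.072 = 706.32.
Hp = 42742.0 / 706.32 = 60.51 m.

60.51


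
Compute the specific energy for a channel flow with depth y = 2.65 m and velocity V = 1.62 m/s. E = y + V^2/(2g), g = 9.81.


Specific energy E = y + V^2/(2g).
Velocity head = V^2/(2g) = 1.62^2 / (2*9.81) = 2.6244 / 19.62 = 0.1338 m.
E = 2.65 + 0.1338 = 2.7838 m.

2.7838


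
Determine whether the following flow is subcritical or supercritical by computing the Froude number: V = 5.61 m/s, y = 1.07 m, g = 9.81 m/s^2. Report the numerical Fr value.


The Froude number is defined as Fr = V / sqrt(g*y).
g*y = 9.81 * 1.07 = 10.4967.
sqrt(g*y) = sqrt(10.4967) = 3.2399.
Fr = 5.61 / 3.2399 = 1.7316.
Since Fr > 1, the flow is supercritical.

1.7316


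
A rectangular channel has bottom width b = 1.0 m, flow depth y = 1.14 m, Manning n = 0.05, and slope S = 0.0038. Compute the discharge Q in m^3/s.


For a rectangular channel, the cross-sectional area A = b * y = 1.0 * 1.14 = 1.14 m^2.
The wetted perimeter P = b + 2y = 1.0 + 2*1.14 = 3.28 m.
Hydraulic radius R = A/P = 1.14/3.28 = 0.3476 m.
Velocity V = (1/n)*R^(2/3)*S^(1/2) = (1/0.05)*0.3476^(2/3)*0.0038^(1/2) = 0.6095 m/s.
Discharge Q = A * V = 1.14 * 0.6095 = 0.695 m^3/s.

0.695


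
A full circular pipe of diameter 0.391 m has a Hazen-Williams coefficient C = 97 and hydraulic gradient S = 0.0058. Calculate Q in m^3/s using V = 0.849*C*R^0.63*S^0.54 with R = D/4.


For a full circular pipe, R = D/4 = 0.391/4 = 0.0978 m.
V = 0.849 * 97 * 0.0978^0.63 * 0.0058^0.54
  = 0.849 * 97 * 0.231086 * 0.06198
  = 1.1795 m/s.
Pipe area A = pi*D^2/4 = pi*0.391^2/4 = 0.1201 m^2.
Q = A * V = 0.1201 * 1.1795 = 0.1416 m^3/s.

0.1416


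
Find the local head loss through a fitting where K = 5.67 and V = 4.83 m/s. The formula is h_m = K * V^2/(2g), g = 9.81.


Minor loss formula: h_m = K * V^2/(2g).
V^2 = 4.83^2 = 23.3289.
V^2/(2g) = 23.3289 / 19.62 = 1.189 m.
h_m = 5.67 * 1.189 = 6.7418 m.

6.7418


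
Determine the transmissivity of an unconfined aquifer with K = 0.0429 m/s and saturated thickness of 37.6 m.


Transmissivity is defined as T = K * h.
T = 0.0429 * 37.6
  = 1.613 m^2/s.

1.613


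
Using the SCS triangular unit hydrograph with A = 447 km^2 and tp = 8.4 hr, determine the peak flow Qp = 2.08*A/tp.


SCS formula: Qp = 2.08 * A / tp.
Qp = 2.08 * 447 / 8.4
   = 929.76 / 8.4
   = 110.69 m^3/s per cm.

110.69


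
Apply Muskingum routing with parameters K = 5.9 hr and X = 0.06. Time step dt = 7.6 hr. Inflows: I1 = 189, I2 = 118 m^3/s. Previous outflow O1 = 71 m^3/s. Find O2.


Muskingum coefficients:
denom = 2*K*(1-X) + dt = 2*5.9*(1-0.06) + 7.6 = 18.692.
C0 = (dt - 2*K*X)/denom = (7.6 - 2*5.9*0.06)/18.692 = 0.3687.
C1 = (dt + 2*K*X)/denom = (7.6 + 2*5.9*0.06)/18.692 = 0.4445.
C2 = (2*K*(1-X) - dt)/denom = 0.1868.
O2 = C0*I2 + C1*I1 + C2*O1
   = 0.3687*118 + 0.4445*189 + 0.1868*71
   = 140.78 m^3/s.

140.78


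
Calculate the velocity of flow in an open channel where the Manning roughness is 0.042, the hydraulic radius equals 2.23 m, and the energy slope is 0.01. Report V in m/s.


Manning's equation gives V = (1/n) * R^(2/3) * S^(1/2).
First, compute R^(2/3) = 2.23^(2/3) = 1.7069.
Next, S^(1/2) = 0.01^(1/2) = 0.1.
Then 1/n = 1/0.042 = 23.81.
V = 23.81 * 1.7069 * 0.1 = 4.064 m/s.

4.064


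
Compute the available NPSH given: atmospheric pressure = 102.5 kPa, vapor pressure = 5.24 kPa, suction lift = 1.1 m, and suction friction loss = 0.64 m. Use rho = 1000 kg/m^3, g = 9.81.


NPSHa = p_atm/(rho*g) - z_s - hf_s - p_vap/(rho*g).
p_atm/(rho*g) = 102.5*1000 / (1000*9.81) = 10.449 m.
p_vap/(rho*g) = 5.24*1000 / (1000*9.81) = 0.534 m.
NPSHa = 10.449 - 1.1 - 0.64 - 0.534
      = 8.17 m.

8.17


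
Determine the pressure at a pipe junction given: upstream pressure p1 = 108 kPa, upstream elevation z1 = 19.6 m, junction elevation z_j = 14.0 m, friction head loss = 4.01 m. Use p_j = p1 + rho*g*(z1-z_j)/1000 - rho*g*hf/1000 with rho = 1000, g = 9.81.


Junction pressure: p_j = p1 + rho*g*(z1 - z_j)/1000 - rho*g*hf/1000.
Elevation term = 1000*9.81*(19.6 - 14.0)/1000 = 54.936 kPa.
Friction term = 1000*9.81*4.01/1000 = 39.338 kPa.
p_j = 108 + 54.936 - 39.338 = 123.6 kPa.

123.6


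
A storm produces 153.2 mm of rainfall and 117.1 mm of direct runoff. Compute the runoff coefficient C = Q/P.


The runoff coefficient C = runoff depth / rainfall depth.
C = 117.1 / 153.2
  = 0.7644.

0.7644


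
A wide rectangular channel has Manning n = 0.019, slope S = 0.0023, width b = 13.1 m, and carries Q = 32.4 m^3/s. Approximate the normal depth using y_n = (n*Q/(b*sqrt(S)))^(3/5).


We use the wide-channel approximation y_n = (n*Q/(b*sqrt(S)))^(3/5).
sqrt(S) = sqrt(0.0023) = 0.047958.
Numerator: n*Q = 0.019 * 32.4 = 0.6156.
Denominator: b*sqrt(S) = 13.1 * 0.047958 = 0.62825.
arg = 0.9799.
y_n = 0.9799^(3/5) = 0.9879 m.

0.9879


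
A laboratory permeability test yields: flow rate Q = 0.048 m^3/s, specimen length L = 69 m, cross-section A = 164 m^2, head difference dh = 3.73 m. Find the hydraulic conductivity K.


From K = Q*L / (A*dh):
Numerator: Q*L = 0.048 * 69 = 3.312.
Denominator: A*dh = 164 * 3.73 = 611.72.
K = 3.312 / 611.72 = 0.005414 m/s.

0.005414


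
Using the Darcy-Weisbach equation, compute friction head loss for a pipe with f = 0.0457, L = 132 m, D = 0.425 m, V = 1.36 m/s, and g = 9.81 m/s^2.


Darcy-Weisbach equation: h_f = f * (L/D) * V^2/(2g).
f * L/D = 0.0457 * 132/0.425 = 14.1939.
V^2/(2g) = 1.36^2 / (2*9.81) = 1.8496 / 19.62 = 0.0943 m.
h_f = 14.1939 * 0.0943 = 1.338 m.

1.338


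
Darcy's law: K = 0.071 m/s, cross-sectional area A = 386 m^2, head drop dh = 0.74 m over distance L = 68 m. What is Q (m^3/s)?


Darcy's law: Q = K * A * i, where i = dh/L.
Hydraulic gradient i = 0.74 / 68 = 0.010882.
Q = 0.071 * 386 * 0.010882
  = 0.2982 m^3/s.

0.2982


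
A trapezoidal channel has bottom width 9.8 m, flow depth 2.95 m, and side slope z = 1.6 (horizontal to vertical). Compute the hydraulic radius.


For a trapezoidal section with side slope z:
A = (b + z*y)*y = (9.8 + 1.6*2.95)*2.95 = 42.834 m^2.
P = b + 2*y*sqrt(1 + z^2) = 9.8 + 2*2.95*sqrt(1 + 1.6^2) = 20.932 m.
R = A/P = 42.834 / 20.932 = 2.0463 m.

2.0463


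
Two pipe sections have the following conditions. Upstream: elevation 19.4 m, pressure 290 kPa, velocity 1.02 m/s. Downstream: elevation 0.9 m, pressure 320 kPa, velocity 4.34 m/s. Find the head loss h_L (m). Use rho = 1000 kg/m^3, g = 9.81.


Total head at each section: H = z + p/(rho*g) + V^2/(2g).
H1 = 19.4 + 290*1000/(1000*9.81) + 1.02^2/(2*9.81)
   = 19.4 + 29.562 + 0.053
   = 49.015 m.
H2 = 0.9 + 320*1000/(1000*9.81) + 4.34^2/(2*9.81)
   = 0.9 + 32.62 + 0.96
   = 34.48 m.
h_L = H1 - H2 = 49.015 - 34.48 = 14.535 m.

14.535


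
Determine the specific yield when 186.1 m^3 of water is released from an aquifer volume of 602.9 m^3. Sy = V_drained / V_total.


Specific yield Sy = Volume drained / Total volume.
Sy = 186.1 / 602.9
   = 0.3087.

0.3087


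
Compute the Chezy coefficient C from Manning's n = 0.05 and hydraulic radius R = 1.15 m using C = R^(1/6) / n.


The Chezy coefficient relates to Manning's n through C = R^(1/6) / n.
R^(1/6) = 1.15^(1/6) = 1.023567.
C = 1.023567 / 0.05 = 20.47 m^(1/2)/s.

20.47


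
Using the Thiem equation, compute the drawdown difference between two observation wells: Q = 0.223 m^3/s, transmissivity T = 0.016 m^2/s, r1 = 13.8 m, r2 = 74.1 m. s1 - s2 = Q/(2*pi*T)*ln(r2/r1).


Thiem equation: s1 - s2 = Q/(2*pi*T) * ln(r2/r1).
ln(r2/r1) = ln(74.1/13.8) = 1.6807.
Q/(2*pi*T) = 0.223 / (2*pi*0.016) = 0.223 / 0.1005 = 2.2182.
s1 - s2 = 2.2182 * 1.6807 = 3.7283 m.

3.7283


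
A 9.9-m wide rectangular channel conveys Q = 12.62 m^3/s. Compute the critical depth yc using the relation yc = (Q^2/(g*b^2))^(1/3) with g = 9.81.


Using yc = (Q^2 / (g * b^2))^(1/3):
Q^2 = 12.62^2 = 159.26.
g * b^2 = 9.81 * 9.9^2 = 9.81 * 98.01 = 961.48.
Q^2 / (g*b^2) = 159.26 / 961.48 = 0.1656.
yc = 0.1656^(1/3) = 0.5492 m.

0.5492


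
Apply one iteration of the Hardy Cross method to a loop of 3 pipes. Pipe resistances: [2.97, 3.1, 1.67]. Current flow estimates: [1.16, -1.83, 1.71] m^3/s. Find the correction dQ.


Numerator terms (r*Q*|Q|): 2.97*1.16*|1.16| = 3.9964; 3.1*-1.83*|-1.83| = -10.3816; 1.67*1.71*|1.71| = 4.8832.
Sum of numerator = -1.5019.
Denominator terms (r*|Q|): 2.97*|1.16| = 3.4452; 3.1*|-1.83| = 5.673; 1.67*|1.71| = 2.8557.
2 * sum of denominator = 2 * 11.9739 = 23.9478.
dQ = --1.5019 / 23.9478 = 0.0627 m^3/s.

0.0627


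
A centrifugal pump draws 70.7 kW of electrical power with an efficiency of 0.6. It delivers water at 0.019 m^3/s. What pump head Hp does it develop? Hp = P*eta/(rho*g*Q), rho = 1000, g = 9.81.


Pump head formula: Hp = P * eta / (rho * g * Q).
Numerator: P * eta = 70.7 * 1000 * 0.6 = 42420.0 W.
Denominator: rho * g * Q = 1000 * 9.81 * 0.019 = 186.39.
Hp = 42420.0 / 186.39 = 227.59 m.

227.59


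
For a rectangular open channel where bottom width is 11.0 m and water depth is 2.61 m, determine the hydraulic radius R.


For a rectangular section:
Flow area A = b * y = 11.0 * 2.61 = 28.71 m^2.
Wetted perimeter P = b + 2y = 11.0 + 2*2.61 = 16.22 m.
Hydraulic radius R = A/P = 28.71 / 16.22 = 1.77 m.

1.77


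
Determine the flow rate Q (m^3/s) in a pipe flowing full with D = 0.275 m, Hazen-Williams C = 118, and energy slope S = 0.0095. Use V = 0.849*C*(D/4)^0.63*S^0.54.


For a full circular pipe, R = D/4 = 0.275/4 = 0.0688 m.
V = 0.849 * 118 * 0.0688^0.63 * 0.0095^0.54
  = 0.849 * 118 * 0.185132 * 0.080904
  = 1.5005 m/s.
Pipe area A = pi*D^2/4 = pi*0.275^2/4 = 0.0594 m^2.
Q = A * V = 0.0594 * 1.5005 = 0.0891 m^3/s.

0.0891


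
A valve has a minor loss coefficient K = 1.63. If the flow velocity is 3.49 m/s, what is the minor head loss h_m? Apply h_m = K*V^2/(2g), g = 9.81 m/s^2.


Minor loss formula: h_m = K * V^2/(2g).
V^2 = 3.49^2 = 12.1801.
V^2/(2g) = 12.1801 / 19.62 = 0.6208 m.
h_m = 1.63 * 0.6208 = 1.0119 m.

1.0119


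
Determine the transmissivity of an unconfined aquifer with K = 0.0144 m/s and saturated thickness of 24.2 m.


Transmissivity is defined as T = K * h.
T = 0.0144 * 24.2
  = 0.3485 m^2/s.

0.3485


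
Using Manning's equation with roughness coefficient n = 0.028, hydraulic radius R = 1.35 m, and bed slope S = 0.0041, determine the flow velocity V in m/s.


Manning's equation gives V = (1/n) * R^(2/3) * S^(1/2).
First, compute R^(2/3) = 1.35^(2/3) = 1.2215.
Next, S^(1/2) = 0.0041^(1/2) = 0.064031.
Then 1/n = 1/0.028 = 35.71.
V = 35.71 * 1.2215 * 0.064031 = 2.7933 m/s.

2.7933


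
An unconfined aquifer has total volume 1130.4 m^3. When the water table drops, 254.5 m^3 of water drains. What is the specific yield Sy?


Specific yield Sy = Volume drained / Total volume.
Sy = 254.5 / 1130.4
   = 0.2251.

0.2251


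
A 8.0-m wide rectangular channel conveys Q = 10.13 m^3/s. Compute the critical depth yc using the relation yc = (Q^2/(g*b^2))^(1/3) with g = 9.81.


Using yc = (Q^2 / (g * b^2))^(1/3):
Q^2 = 10.13^2 = 102.62.
g * b^2 = 9.81 * 8.0^2 = 9.81 * 64.0 = 627.84.
Q^2 / (g*b^2) = 102.62 / 627.84 = 0.1634.
yc = 0.1634^(1/3) = 0.5468 m.

0.5468


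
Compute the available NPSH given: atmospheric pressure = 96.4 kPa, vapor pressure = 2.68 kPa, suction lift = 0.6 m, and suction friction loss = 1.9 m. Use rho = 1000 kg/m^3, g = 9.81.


NPSHa = p_atm/(rho*g) - z_s - hf_s - p_vap/(rho*g).
p_atm/(rho*g) = 96.4*1000 / (1000*9.81) = 9.827 m.
p_vap/(rho*g) = 2.68*1000 / (1000*9.81) = 0.273 m.
NPSHa = 9.827 - 0.6 - 1.9 - 0.273
      = 7.05 m.

7.05


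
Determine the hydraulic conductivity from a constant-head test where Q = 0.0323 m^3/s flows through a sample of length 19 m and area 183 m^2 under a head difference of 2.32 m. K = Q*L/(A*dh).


From K = Q*L / (A*dh):
Numerator: Q*L = 0.0323 * 19 = 0.6137.
Denominator: A*dh = 183 * 2.32 = 424.56.
K = 0.6137 / 424.56 = 0.001445 m/s.

0.001445


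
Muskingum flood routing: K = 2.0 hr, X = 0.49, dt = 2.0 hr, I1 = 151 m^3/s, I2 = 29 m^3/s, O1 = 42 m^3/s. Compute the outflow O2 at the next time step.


Muskingum coefficients:
denom = 2*K*(1-X) + dt = 2*2.0*(1-0.49) + 2.0 = 4.04.
C0 = (dt - 2*K*X)/denom = (2.0 - 2*2.0*0.49)/4.04 = 0.0099.
C1 = (dt + 2*K*X)/denom = (2.0 + 2*2.0*0.49)/4.04 = 0.9802.
C2 = (2*K*(1-X) - dt)/denom = 0.0099.
O2 = C0*I2 + C1*I1 + C2*O1
   = 0.0099*29 + 0.9802*151 + 0.0099*42
   = 148.71 m^3/s.

148.71


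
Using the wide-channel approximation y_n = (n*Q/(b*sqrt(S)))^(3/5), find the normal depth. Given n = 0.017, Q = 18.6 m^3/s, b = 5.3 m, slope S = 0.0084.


We use the wide-channel approximation y_n = (n*Q/(b*sqrt(S)))^(3/5).
sqrt(S) = sqrt(0.0084) = 0.091652.
Numerator: n*Q = 0.017 * 18.6 = 0.3162.
Denominator: b*sqrt(S) = 5.3 * 0.091652 = 0.485756.
arg = 0.6509.
y_n = 0.6509^(3/5) = 0.7729 m.

0.7729


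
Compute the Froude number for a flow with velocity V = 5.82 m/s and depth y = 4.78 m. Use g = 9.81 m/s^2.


The Froude number is defined as Fr = V / sqrt(g*y).
g*y = 9.81 * 4.78 = 46.8918.
sqrt(g*y) = sqrt(46.8918) = 6.8478.
Fr = 5.82 / 6.8478 = 0.8499.

0.8499


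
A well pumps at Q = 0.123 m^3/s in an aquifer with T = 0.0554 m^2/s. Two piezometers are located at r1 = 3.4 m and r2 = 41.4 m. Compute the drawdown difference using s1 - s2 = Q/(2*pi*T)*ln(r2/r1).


Thiem equation: s1 - s2 = Q/(2*pi*T) * ln(r2/r1).
ln(r2/r1) = ln(41.4/3.4) = 2.4995.
Q/(2*pi*T) = 0.123 / (2*pi*0.0554) = 0.123 / 0.3481 = 0.3534.
s1 - s2 = 0.3534 * 2.4995 = 0.8832 m.

0.8832


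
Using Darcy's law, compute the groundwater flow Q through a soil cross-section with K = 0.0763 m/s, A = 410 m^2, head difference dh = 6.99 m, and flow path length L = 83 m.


Darcy's law: Q = K * A * i, where i = dh/L.
Hydraulic gradient i = 6.99 / 83 = 0.084217.
Q = 0.0763 * 410 * 0.084217
  = 2.6346 m^3/s.

2.6346


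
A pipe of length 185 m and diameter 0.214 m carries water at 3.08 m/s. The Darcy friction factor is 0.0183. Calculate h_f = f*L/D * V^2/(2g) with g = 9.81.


Darcy-Weisbach equation: h_f = f * (L/D) * V^2/(2g).
f * L/D = 0.0183 * 185/0.214 = 15.8201.
V^2/(2g) = 3.08^2 / (2*9.81) = 9.4864 / 19.62 = 0.4835 m.
h_f = 15.8201 * 0.4835 = 7.649 m.

7.649


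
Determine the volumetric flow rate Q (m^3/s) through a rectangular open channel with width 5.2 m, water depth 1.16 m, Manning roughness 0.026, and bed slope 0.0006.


For a rectangular channel, the cross-sectional area A = b * y = 5.2 * 1.16 = 6.03 m^2.
The wetted perimeter P = b + 2y = 5.2 + 2*1.16 = 7.52 m.
Hydraulic radius R = A/P = 6.03/7.52 = 0.8021 m.
Velocity V = (1/n)*R^(2/3)*S^(1/2) = (1/0.026)*0.8021^(2/3)*0.0006^(1/2) = 0.8133 m/s.
Discharge Q = A * V = 6.03 * 0.8133 = 4.906 m^3/s.

4.906


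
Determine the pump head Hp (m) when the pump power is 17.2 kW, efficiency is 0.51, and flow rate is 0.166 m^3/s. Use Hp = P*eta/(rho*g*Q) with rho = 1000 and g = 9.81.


Pump head formula: Hp = P * eta / (rho * g * Q).
Numerator: P * eta = 17.2 * 1000 * 0.51 = 8772.0 W.
Denominator: rho * g * Q = 1000 * 9.81 * 0.166 = 1628.46.
Hp = 8772.0 / 1628.46 = 5.39 m.

5.39


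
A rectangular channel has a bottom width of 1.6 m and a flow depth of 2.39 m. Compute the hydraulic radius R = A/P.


For a rectangular section:
Flow area A = b * y = 1.6 * 2.39 = 3.82 m^2.
Wetted perimeter P = b + 2y = 1.6 + 2*2.39 = 6.38 m.
Hydraulic radius R = A/P = 3.82 / 6.38 = 0.5994 m.

0.5994


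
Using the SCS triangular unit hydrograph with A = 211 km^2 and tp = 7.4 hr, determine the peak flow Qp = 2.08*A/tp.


SCS formula: Qp = 2.08 * A / tp.
Qp = 2.08 * 211 / 7.4
   = 438.88 / 7.4
   = 59.31 m^3/s per cm.

59.31


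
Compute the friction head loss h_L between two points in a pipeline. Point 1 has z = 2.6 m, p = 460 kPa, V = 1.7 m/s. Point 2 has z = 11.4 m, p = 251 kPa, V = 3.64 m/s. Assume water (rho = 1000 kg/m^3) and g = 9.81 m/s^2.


Total head at each section: H = z + p/(rho*g) + V^2/(2g).
H1 = 2.6 + 460*1000/(1000*9.81) + 1.7^2/(2*9.81)
   = 2.6 + 46.891 + 0.1473
   = 49.638 m.
H2 = 11.4 + 251*1000/(1000*9.81) + 3.64^2/(2*9.81)
   = 11.4 + 25.586 + 0.6753
   = 37.661 m.
h_L = H1 - H2 = 49.638 - 37.661 = 11.977 m.

11.977


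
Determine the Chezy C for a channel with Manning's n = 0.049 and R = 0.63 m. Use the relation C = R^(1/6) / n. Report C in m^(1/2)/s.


The Chezy coefficient relates to Manning's n through C = R^(1/6) / n.
R^(1/6) = 0.63^(1/6) = 0.925884.
C = 0.925884 / 0.049 = 18.9 m^(1/2)/s.

18.9


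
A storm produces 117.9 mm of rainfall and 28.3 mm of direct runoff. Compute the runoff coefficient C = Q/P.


The runoff coefficient C = runoff depth / rainfall depth.
C = 28.3 / 117.9
  = 0.24.

0.24


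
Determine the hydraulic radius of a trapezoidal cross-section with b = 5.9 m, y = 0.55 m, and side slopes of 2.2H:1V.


For a trapezoidal section with side slope z:
A = (b + z*y)*y = (5.9 + 2.2*0.55)*0.55 = 3.911 m^2.
P = b + 2*y*sqrt(1 + z^2) = 5.9 + 2*0.55*sqrt(1 + 2.2^2) = 8.558 m.
R = A/P = 3.911 / 8.558 = 0.4569 m.

0.4569


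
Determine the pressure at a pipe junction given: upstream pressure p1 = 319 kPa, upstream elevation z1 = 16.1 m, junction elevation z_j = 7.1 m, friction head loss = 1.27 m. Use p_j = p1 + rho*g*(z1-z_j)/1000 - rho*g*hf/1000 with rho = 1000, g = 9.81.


Junction pressure: p_j = p1 + rho*g*(z1 - z_j)/1000 - rho*g*hf/1000.
Elevation term = 1000*9.81*(16.1 - 7.1)/1000 = 88.29 kPa.
Friction term = 1000*9.81*1.27/1000 = 12.459 kPa.
p_j = 319 + 88.29 - 12.459 = 394.83 kPa.

394.83


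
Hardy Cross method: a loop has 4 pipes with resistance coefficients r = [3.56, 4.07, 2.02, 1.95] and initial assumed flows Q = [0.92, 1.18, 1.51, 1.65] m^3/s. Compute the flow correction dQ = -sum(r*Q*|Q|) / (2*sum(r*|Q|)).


Numerator terms (r*Q*|Q|): 3.56*0.92*|0.92| = 3.0132; 4.07*1.18*|1.18| = 5.6671; 2.02*1.51*|1.51| = 4.6058; 1.95*1.65*|1.65| = 5.3089.
Sum of numerator = 18.5949.
Denominator terms (r*|Q|): 3.56*|0.92| = 3.2752; 4.07*|1.18| = 4.8026; 2.02*|1.51| = 3.0502; 1.95*|1.65| = 3.2175.
2 * sum of denominator = 2 * 14.3455 = 28.691.
dQ = -18.5949 / 28.691 = -0.6481 m^3/s.

-0.6481


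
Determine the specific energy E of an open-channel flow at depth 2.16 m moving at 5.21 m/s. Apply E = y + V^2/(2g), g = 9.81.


Specific energy E = y + V^2/(2g).
Velocity head = V^2/(2g) = 5.21^2 / (2*9.81) = 27.1441 / 19.62 = 1.3835 m.
E = 2.16 + 1.3835 = 3.5435 m.

3.5435


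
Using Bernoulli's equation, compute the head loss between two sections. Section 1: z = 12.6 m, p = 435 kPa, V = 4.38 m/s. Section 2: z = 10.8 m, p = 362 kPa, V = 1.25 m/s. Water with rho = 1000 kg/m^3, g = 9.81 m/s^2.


Total head at each section: H = z + p/(rho*g) + V^2/(2g).
H1 = 12.6 + 435*1000/(1000*9.81) + 4.38^2/(2*9.81)
   = 12.6 + 44.343 + 0.9778
   = 57.92 m.
H2 = 10.8 + 362*1000/(1000*9.81) + 1.25^2/(2*9.81)
   = 10.8 + 36.901 + 0.0796
   = 47.781 m.
h_L = H1 - H2 = 57.92 - 47.781 = 10.14 m.

10.14


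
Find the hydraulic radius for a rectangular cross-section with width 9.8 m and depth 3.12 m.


For a rectangular section:
Flow area A = b * y = 9.8 * 3.12 = 30.58 m^2.
Wetted perimeter P = b + 2y = 9.8 + 2*3.12 = 16.04 m.
Hydraulic radius R = A/P = 30.58 / 16.04 = 1.9062 m.

1.9062


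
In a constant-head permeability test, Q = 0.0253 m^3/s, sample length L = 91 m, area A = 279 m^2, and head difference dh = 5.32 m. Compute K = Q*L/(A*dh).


From K = Q*L / (A*dh):
Numerator: Q*L = 0.0253 * 91 = 2.3023.
Denominator: A*dh = 279 * 5.32 = 1484.28.
K = 2.3023 / 1484.28 = 0.001551 m/s.

0.001551


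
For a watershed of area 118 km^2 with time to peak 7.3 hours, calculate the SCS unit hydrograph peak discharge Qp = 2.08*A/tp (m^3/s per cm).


SCS formula: Qp = 2.08 * A / tp.
Qp = 2.08 * 118 / 7.3
   = 245.44 / 7.3
   = 33.62 m^3/s per cm.

33.62


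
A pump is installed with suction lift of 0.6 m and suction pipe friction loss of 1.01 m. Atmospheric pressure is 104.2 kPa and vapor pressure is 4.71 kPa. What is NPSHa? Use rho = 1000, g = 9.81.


NPSHa = p_atm/(rho*g) - z_s - hf_s - p_vap/(rho*g).
p_atm/(rho*g) = 104.2*1000 / (1000*9.81) = 10.622 m.
p_vap/(rho*g) = 4.71*1000 / (1000*9.81) = 0.48 m.
NPSHa = 10.622 - 0.6 - 1.01 - 0.48
      = 8.53 m.

8.53


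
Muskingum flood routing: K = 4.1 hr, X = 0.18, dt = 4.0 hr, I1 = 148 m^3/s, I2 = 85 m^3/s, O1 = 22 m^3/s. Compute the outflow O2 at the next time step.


Muskingum coefficients:
denom = 2*K*(1-X) + dt = 2*4.1*(1-0.18) + 4.0 = 10.724.
C0 = (dt - 2*K*X)/denom = (4.0 - 2*4.1*0.18)/10.724 = 0.2354.
C1 = (dt + 2*K*X)/denom = (4.0 + 2*4.1*0.18)/10.724 = 0.5106.
C2 = (2*K*(1-X) - dt)/denom = 0.254.
O2 = C0*I2 + C1*I1 + C2*O1
   = 0.2354*85 + 0.5106*148 + 0.254*22
   = 101.17 m^3/s.

101.17


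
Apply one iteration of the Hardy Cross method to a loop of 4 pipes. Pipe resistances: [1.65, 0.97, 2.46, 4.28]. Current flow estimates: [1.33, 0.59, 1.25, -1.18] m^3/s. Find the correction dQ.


Numerator terms (r*Q*|Q|): 1.65*1.33*|1.33| = 2.9187; 0.97*0.59*|0.59| = 0.3377; 2.46*1.25*|1.25| = 3.8438; 4.28*-1.18*|-1.18| = -5.9595.
Sum of numerator = 1.1406.
Denominator terms (r*|Q|): 1.65*|1.33| = 2.1945; 0.97*|0.59| = 0.5723; 2.46*|1.25| = 3.075; 4.28*|-1.18| = 5.0504.
2 * sum of denominator = 2 * 10.8922 = 21.7844.
dQ = -1.1406 / 21.7844 = -0.0524 m^3/s.

-0.0524


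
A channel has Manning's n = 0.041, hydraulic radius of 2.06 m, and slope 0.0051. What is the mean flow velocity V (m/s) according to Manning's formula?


Manning's equation gives V = (1/n) * R^(2/3) * S^(1/2).
First, compute R^(2/3) = 2.06^(2/3) = 1.619.
Next, S^(1/2) = 0.0051^(1/2) = 0.071414.
Then 1/n = 1/0.041 = 24.39.
V = 24.39 * 1.619 * 0.071414 = 2.82 m/s.

2.82


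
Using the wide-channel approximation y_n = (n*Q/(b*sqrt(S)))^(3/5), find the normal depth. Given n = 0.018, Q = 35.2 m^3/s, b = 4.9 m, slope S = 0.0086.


We use the wide-channel approximation y_n = (n*Q/(b*sqrt(S)))^(3/5).
sqrt(S) = sqrt(0.0086) = 0.092736.
Numerator: n*Q = 0.018 * 35.2 = 0.6336.
Denominator: b*sqrt(S) = 4.9 * 0.092736 = 0.454406.
arg = 1.3943.
y_n = 1.3943^(3/5) = 1.2207 m.

1.2207


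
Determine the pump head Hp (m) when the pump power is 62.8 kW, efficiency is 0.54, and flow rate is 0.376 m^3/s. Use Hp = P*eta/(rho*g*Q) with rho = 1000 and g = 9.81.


Pump head formula: Hp = P * eta / (rho * g * Q).
Numerator: P * eta = 62.8 * 1000 * 0.54 = 33912.0 W.
Denominator: rho * g * Q = 1000 * 9.81 * 0.376 = 3688.56.
Hp = 33912.0 / 3688.56 = 9.19 m.

9.19


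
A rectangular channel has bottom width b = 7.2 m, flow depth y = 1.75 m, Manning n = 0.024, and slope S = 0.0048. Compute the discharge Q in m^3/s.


For a rectangular channel, the cross-sectional area A = b * y = 7.2 * 1.75 = 12.6 m^2.
The wetted perimeter P = b + 2y = 7.2 + 2*1.75 = 10.7 m.
Hydraulic radius R = A/P = 12.6/10.7 = 1.1776 m.
Velocity V = (1/n)*R^(2/3)*S^(1/2) = (1/0.024)*1.1776^(2/3)*0.0048^(1/2) = 3.2191 m/s.
Discharge Q = A * V = 12.6 * 3.2191 = 40.561 m^3/s.

40.561


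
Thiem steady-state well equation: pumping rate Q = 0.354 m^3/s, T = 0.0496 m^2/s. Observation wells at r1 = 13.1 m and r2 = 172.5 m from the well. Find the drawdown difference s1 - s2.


Thiem equation: s1 - s2 = Q/(2*pi*T) * ln(r2/r1).
ln(r2/r1) = ln(172.5/13.1) = 2.5778.
Q/(2*pi*T) = 0.354 / (2*pi*0.0496) = 0.354 / 0.3116 = 1.1359.
s1 - s2 = 1.1359 * 2.5778 = 2.9281 m.

2.9281


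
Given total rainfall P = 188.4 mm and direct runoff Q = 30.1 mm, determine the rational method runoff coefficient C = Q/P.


The runoff coefficient C = runoff depth / rainfall depth.
C = 30.1 / 188.4
  = 0.1598.

0.1598


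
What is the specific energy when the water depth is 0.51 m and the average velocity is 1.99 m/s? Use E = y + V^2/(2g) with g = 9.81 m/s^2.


Specific energy E = y + V^2/(2g).
Velocity head = V^2/(2g) = 1.99^2 / (2*9.81) = 3.9601 / 19.62 = 0.2018 m.
E = 0.51 + 0.2018 = 0.7118 m.

0.7118


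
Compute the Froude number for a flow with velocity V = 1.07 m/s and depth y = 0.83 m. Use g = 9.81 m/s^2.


The Froude number is defined as Fr = V / sqrt(g*y).
g*y = 9.81 * 0.83 = 8.1423.
sqrt(g*y) = sqrt(8.1423) = 2.8535.
Fr = 1.07 / 2.8535 = 0.375.

0.375


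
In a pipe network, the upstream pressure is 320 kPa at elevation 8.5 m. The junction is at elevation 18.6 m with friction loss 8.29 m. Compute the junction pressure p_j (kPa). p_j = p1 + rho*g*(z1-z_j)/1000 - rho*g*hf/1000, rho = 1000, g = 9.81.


Junction pressure: p_j = p1 + rho*g*(z1 - z_j)/1000 - rho*g*hf/1000.
Elevation term = 1000*9.81*(8.5 - 18.6)/1000 = -99.081 kPa.
Friction term = 1000*9.81*8.29/1000 = 81.325 kPa.
p_j = 320 + -99.081 - 81.325 = 139.59 kPa.

139.59


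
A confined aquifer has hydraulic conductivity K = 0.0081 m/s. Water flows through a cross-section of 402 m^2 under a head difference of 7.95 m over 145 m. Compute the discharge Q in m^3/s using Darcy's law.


Darcy's law: Q = K * A * i, where i = dh/L.
Hydraulic gradient i = 7.95 / 145 = 0.054828.
Q = 0.0081 * 402 * 0.054828
  = 0.1785 m^3/s.

0.1785


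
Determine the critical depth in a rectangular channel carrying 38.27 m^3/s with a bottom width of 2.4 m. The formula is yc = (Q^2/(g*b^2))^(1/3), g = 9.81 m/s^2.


Using yc = (Q^2 / (g * b^2))^(1/3):
Q^2 = 38.27^2 = 1464.59.
g * b^2 = 9.81 * 2.4^2 = 9.81 * 5.76 = 56.51.
Q^2 / (g*b^2) = 1464.59 / 56.51 = 25.9174.
yc = 25.9174^(1/3) = 2.9594 m.

2.9594


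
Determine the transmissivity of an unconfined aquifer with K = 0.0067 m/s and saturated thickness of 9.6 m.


Transmissivity is defined as T = K * h.
T = 0.0067 * 9.6
  = 0.0643 m^2/s.

0.0643


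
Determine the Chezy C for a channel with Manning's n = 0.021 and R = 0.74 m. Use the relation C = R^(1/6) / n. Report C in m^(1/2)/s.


The Chezy coefficient relates to Manning's n through C = R^(1/6) / n.
R^(1/6) = 0.74^(1/6) = 0.951054.
C = 0.951054 / 0.021 = 45.29 m^(1/2)/s.

45.29


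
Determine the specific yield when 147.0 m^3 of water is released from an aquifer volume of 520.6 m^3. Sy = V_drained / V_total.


Specific yield Sy = Volume drained / Total volume.
Sy = 147.0 / 520.6
   = 0.2824.

0.2824


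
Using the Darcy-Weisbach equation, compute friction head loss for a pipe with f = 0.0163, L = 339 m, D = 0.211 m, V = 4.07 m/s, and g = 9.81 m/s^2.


Darcy-Weisbach equation: h_f = f * (L/D) * V^2/(2g).
f * L/D = 0.0163 * 339/0.211 = 26.1882.
V^2/(2g) = 4.07^2 / (2*9.81) = 16.5649 / 19.62 = 0.8443 m.
h_f = 26.1882 * 0.8443 = 22.11 m.

22.11


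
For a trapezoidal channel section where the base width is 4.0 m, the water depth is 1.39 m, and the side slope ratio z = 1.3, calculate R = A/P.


For a trapezoidal section with side slope z:
A = (b + z*y)*y = (4.0 + 1.3*1.39)*1.39 = 8.072 m^2.
P = b + 2*y*sqrt(1 + z^2) = 4.0 + 2*1.39*sqrt(1 + 1.3^2) = 8.56 m.
R = A/P = 8.072 / 8.56 = 0.943 m.

0.943


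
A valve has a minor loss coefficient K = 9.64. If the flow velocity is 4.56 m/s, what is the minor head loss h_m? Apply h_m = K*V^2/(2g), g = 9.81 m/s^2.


Minor loss formula: h_m = K * V^2/(2g).
V^2 = 4.56^2 = 20.7936.
V^2/(2g) = 20.7936 / 19.62 = 1.0598 m.
h_m = 9.64 * 1.0598 = 10.2166 m.

10.2166


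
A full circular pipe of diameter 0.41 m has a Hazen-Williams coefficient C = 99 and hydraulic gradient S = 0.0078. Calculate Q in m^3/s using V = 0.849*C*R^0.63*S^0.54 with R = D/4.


For a full circular pipe, R = D/4 = 0.41/4 = 0.1025 m.
V = 0.849 * 99 * 0.1025^0.63 * 0.0078^0.54
  = 0.849 * 99 * 0.238098 * 0.072733
  = 1.4556 m/s.
Pipe area A = pi*D^2/4 = pi*0.41^2/4 = 0.132 m^2.
Q = A * V = 0.132 * 1.4556 = 0.1922 m^3/s.

0.1922


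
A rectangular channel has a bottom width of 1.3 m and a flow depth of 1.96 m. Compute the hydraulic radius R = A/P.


For a rectangular section:
Flow area A = b * y = 1.3 * 1.96 = 2.55 m^2.
Wetted perimeter P = b + 2y = 1.3 + 2*1.96 = 5.22 m.
Hydraulic radius R = A/P = 2.55 / 5.22 = 0.4881 m.

0.4881


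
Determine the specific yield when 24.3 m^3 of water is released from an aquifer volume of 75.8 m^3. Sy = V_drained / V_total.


Specific yield Sy = Volume drained / Total volume.
Sy = 24.3 / 75.8
   = 0.3206.

0.3206


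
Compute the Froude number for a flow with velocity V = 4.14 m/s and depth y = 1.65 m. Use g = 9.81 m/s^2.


The Froude number is defined as Fr = V / sqrt(g*y).
g*y = 9.81 * 1.65 = 16.1865.
sqrt(g*y) = sqrt(16.1865) = 4.0232.
Fr = 4.14 / 4.0232 = 1.029.

1.029


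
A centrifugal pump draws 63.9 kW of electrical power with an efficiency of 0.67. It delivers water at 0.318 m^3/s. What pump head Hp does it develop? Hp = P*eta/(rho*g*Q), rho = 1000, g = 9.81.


Pump head formula: Hp = P * eta / (rho * g * Q).
Numerator: P * eta = 63.9 * 1000 * 0.67 = 42813.0 W.
Denominator: rho * g * Q = 1000 * 9.81 * 0.318 = 3119.58.
Hp = 42813.0 / 3119.58 = 13.72 m.

13.72


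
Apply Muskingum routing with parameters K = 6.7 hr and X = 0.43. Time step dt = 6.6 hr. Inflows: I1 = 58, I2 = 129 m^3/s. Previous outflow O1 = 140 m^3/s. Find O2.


Muskingum coefficients:
denom = 2*K*(1-X) + dt = 2*6.7*(1-0.43) + 6.6 = 14.238.
C0 = (dt - 2*K*X)/denom = (6.6 - 2*6.7*0.43)/14.238 = 0.0589.
C1 = (dt + 2*K*X)/denom = (6.6 + 2*6.7*0.43)/14.238 = 0.8682.
C2 = (2*K*(1-X) - dt)/denom = 0.0729.
O2 = C0*I2 + C1*I1 + C2*O1
   = 0.0589*129 + 0.8682*58 + 0.0729*140
   = 68.16 m^3/s.

68.16


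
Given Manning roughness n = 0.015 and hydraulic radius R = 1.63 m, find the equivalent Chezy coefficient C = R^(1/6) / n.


The Chezy coefficient relates to Manning's n through C = R^(1/6) / n.
R^(1/6) = 1.63^(1/6) = 1.084837.
C = 1.084837 / 0.015 = 72.32 m^(1/2)/s.

72.32


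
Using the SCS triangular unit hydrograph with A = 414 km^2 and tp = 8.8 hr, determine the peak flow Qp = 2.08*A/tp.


SCS formula: Qp = 2.08 * A / tp.
Qp = 2.08 * 414 / 8.8
   = 861.12 / 8.8
   = 97.85 m^3/s per cm.

97.85


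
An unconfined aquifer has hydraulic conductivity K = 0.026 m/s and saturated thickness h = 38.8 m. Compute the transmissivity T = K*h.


Transmissivity is defined as T = K * h.
T = 0.026 * 38.8
  = 1.0088 m^2/s.

1.0088


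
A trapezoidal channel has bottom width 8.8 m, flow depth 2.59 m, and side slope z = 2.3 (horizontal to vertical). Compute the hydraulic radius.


For a trapezoidal section with side slope z:
A = (b + z*y)*y = (8.8 + 2.3*2.59)*2.59 = 38.221 m^2.
P = b + 2*y*sqrt(1 + z^2) = 8.8 + 2*2.59*sqrt(1 + 2.3^2) = 21.791 m.
R = A/P = 38.221 / 21.791 = 1.7539 m.

1.7539


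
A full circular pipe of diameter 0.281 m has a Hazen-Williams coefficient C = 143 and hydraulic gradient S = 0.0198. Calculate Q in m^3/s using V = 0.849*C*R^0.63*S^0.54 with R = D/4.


For a full circular pipe, R = D/4 = 0.281/4 = 0.0703 m.
V = 0.849 * 143 * 0.0703^0.63 * 0.0198^0.54
  = 0.849 * 143 * 0.187667 * 0.120282
  = 2.7405 m/s.
Pipe area A = pi*D^2/4 = pi*0.281^2/4 = 0.062 m^2.
Q = A * V = 0.062 * 2.7405 = 0.17 m^3/s.

0.17


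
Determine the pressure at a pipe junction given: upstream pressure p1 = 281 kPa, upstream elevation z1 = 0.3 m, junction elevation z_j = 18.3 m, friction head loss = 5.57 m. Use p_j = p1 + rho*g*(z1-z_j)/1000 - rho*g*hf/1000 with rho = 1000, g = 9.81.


Junction pressure: p_j = p1 + rho*g*(z1 - z_j)/1000 - rho*g*hf/1000.
Elevation term = 1000*9.81*(0.3 - 18.3)/1000 = -176.58 kPa.
Friction term = 1000*9.81*5.57/1000 = 54.642 kPa.
p_j = 281 + -176.58 - 54.642 = 49.78 kPa.

49.78


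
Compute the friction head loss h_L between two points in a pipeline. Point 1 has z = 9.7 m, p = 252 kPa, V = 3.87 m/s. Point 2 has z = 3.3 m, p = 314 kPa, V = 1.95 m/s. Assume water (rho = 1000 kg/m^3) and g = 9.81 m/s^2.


Total head at each section: H = z + p/(rho*g) + V^2/(2g).
H1 = 9.7 + 252*1000/(1000*9.81) + 3.87^2/(2*9.81)
   = 9.7 + 25.688 + 0.7633
   = 36.151 m.
H2 = 3.3 + 314*1000/(1000*9.81) + 1.95^2/(2*9.81)
   = 3.3 + 32.008 + 0.1938
   = 35.502 m.
h_L = H1 - H2 = 36.151 - 35.502 = 0.649 m.

0.649


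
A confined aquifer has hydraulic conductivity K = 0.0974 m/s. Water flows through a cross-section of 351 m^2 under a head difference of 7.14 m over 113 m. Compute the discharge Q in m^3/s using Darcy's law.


Darcy's law: Q = K * A * i, where i = dh/L.
Hydraulic gradient i = 7.14 / 113 = 0.063186.
Q = 0.0974 * 351 * 0.063186
  = 2.1602 m^3/s.

2.1602
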